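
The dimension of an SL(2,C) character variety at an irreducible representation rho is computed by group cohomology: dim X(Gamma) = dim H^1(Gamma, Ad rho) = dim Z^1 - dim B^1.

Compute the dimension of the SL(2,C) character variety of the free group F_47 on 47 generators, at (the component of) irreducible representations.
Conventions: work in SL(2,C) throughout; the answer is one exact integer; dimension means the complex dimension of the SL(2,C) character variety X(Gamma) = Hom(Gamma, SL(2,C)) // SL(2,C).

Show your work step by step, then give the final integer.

The free group F_47: 47 generators, no relators.
So Z^1 = (sl_2)^47 in full: dim Z^1 = 141.
Irreducibility makes the coboundary map sl_2 -> Z^1 injective (trivial centralizer), so dim B^1 = 3.
Therefore dim X = 141 - 3 = 138.

138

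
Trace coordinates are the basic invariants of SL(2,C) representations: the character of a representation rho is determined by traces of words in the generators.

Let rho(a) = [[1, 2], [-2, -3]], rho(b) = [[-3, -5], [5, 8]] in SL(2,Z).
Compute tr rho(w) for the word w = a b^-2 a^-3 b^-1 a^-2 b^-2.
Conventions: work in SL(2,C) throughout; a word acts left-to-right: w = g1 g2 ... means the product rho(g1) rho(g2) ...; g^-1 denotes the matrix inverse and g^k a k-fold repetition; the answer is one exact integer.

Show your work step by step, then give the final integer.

6093

rho(a) = [[1, 2], [-2, -3]]
... * rho(b^-1) = [[8, 5], [-5, -3]]  ->  [[-2, -1], [-1, -1]]
... * rho(b^-1) = [[8, 5], [-5, -3]]  ->  [[-11, -7], [-3, -2]]
... * rho(a^-1) = [[-3, -2], [2, 1]]  ->  [[19, 15], [5, 4]]
... * rho(a^-1) = [[-3, -2], [2, 1]]  ->  [[-27, -23], [-7, -6]]
... * rho(a^-1) = [[-3, -2], [2, 1]]  ->  [[35, 31], [9, 8]]
... * rho(b^-1) = [[8, 5], [-5, -3]]  ->  [[125, 82], [32, 21]]
... * rho(a^-1) = [[-3, -2], [2, 1]]  ->  [[-211, -168], [-54, -43]]
... * rho(a^-1) = [[-3, -2], [2, 1]]  ->  [[297, 254], [76, 65]]
... * rho(b^-1) = [[8, 5], [-5, -3]]  ->  [[1106, 723], [283, 185]]
... * rho(b^-1) = [[8, 5], [-5, -3]]  ->  [[5233, 3361], [1339, 860]]
tr = 5233 + 860 = 6093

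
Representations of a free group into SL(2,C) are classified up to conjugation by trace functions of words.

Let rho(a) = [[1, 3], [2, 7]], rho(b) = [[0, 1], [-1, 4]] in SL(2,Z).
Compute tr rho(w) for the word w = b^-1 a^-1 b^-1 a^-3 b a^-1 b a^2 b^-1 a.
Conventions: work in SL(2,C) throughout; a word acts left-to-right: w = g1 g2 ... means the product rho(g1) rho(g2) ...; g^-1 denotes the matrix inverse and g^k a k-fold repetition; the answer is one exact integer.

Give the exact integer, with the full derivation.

rho(b^-1) = [[4, -1], [1, 0]]
... * rho(a^-1) = [[7, -3], [-2, 1]]  ->  [[30, -13], [7, -3]]
... * rho(b^-1) = [[4, -1], [1, 0]]  ->  [[107, -30], [25, -7]]
... * rho(a^-1) = [[7, -3], [-2, 1]]  ->  [[809, -351], [189, -82]]
... * rho(a^-1) = [[7, -3], [-2, 1]]  ->  [[6365, -2778], [1487, -649]]
... * rho(a^-1) = [[7, -3], [-2, 1]]  ->  [[50111, -21873], [11707, -5110]]
... * rho(b) = [[0, 1], [-1, 4]]  ->  [[21873, -37381], [5110, -8733]]
... * rho(a^-1) = [[7, -3], [-2, 1]]  ->  [[227873, -103000], [53236, -24063]]
... * rho(b) = [[0, 1], [-1, 4]]  ->  [[103000, -184127], [24063, -43016]]
... * rho(a) = [[1, 3], [2, 7]]  ->  [[-265254, -979889], [-61969, -228923]]
... * rho(a) = [[1, 3], [2, 7]]  ->  [[-2225032, -7654985], [-519815, -1788368]]
... * rho(b^-1) = [[4, -1], [1, 0]]  ->  [[-16555113, 2225032], [-3867628, 519815]]
... * rho(a) = [[1, 3], [2, 7]]  ->  [[-12105049, -34090115], [-2827998, -7964179]]
tr = -12105049 + -7964179 = -20069228

-20069228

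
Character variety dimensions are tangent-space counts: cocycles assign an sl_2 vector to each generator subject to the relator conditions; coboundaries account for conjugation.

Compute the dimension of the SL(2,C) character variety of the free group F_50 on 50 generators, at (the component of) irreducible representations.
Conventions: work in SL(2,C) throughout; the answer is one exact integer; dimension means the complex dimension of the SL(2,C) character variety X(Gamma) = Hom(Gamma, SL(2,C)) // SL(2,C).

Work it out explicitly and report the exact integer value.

147

Here Gamma is free of rank 50 — no relator constrains a cocycle.
A cocycle picks one sl_2 vector per generator freely, giving dim Z^1 = 3*50 = 150.
dim B^1 = 3: the coboundary map is injective because an irreducible image has centralizer 0 in sl_2.
dim X = dim H^1 = dim Z^1 - dim B^1 = 150 - 3 = 147.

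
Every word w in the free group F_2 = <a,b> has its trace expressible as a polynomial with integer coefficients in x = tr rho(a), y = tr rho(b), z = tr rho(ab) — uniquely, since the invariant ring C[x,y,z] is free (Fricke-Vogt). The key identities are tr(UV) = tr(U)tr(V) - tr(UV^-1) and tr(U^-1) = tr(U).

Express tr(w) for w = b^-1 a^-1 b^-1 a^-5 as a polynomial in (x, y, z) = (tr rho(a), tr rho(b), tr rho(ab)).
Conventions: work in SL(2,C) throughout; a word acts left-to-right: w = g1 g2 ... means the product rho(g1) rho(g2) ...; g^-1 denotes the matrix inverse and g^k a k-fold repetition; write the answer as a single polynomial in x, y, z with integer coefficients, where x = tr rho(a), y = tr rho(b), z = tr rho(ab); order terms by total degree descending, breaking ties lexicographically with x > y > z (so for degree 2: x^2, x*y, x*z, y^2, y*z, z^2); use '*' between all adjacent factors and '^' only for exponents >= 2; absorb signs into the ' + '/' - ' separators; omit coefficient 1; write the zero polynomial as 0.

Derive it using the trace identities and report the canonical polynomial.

x^4*z^2 - x^3*y*z - x^4 - 3*x^2*z^2 + 2*x*y*z + 4*x^2 + z^2 - 2

trace(a^-1) = trace(a) = x
trace(a^-2) = trace(a^-1)*trace(a) - trace(1)   [inverse elimination on a] = x^2 - 2
trace(a^-3) = trace(a^-2)*trace(a) - trace(a^-1)   [inverse elimination on a] = x^3 - 3*x
trace(a^-1 b) = trace(b)*trace(a) - trace(b a)   [inverse elimination on a] = x*y - z
trace(a^-1 b a^-1) = trace(a^-1 b)*trace(a) - trace(a^-1 b a)   [inverse elimination on a] = x^2*y - x*z - y
trace(a^-3 b) = trace(a^-1 b a^-1)*trace(a) - trace(a^-1 b)   [inverse elimination on a] = x^3*y - x^2*z - 2*x*y + z
trace(a^-1 b^-1 a^-2) = trace(a^-3)*trace(b) - trace(a^-3 b)   [inverse elimination on b] = x^2*z - x*y - z
trace(a^-1 b^-1 a^-1) = trace(b^-1 a^-1)*trace(a) - trace(b^-1)   [inverse elimination on a] = x*z - y
trace(a^-4 b^-1) = trace(a^-1 b^-1 a^-2)*trace(a) - trace(a^-1 b^-1 a^-1)   [inverse elimination on a] = x^3*z - x^2*y - 2*x*z + y
trace(a^-4 b^-1 a^-1) = trace(a^-4 b^-1)*trace(a) - trace(a^-4 b^-1 a)   [inverse elimination on a] = x^4*z - x^3*y - 3*x^2*z + 2*x*y + z
trace(a^-1 b a^-3) = trace(a^-3 b)*trace(a) - trace(a^-3 b a)   [inverse elimination on a] = x^4*y - x^3*z - 3*x^2*y + 2*x*z + y
trace(b^2) = trace(b)*trace(b) - trace(1)   [square of b] = y^2 - 2
trace(b^2 a) = trace(b)*trace(a b) - trace(a)   [square of b] = y*z - x
trace(b^2 a^-1) = trace(b^2)*trace(a) - trace(b^2 a)   [inverse elimination on a] = x*y^2 - y*z - x
trace(b a^-2 b) = trace(b^2 a^-1)*trace(a) - trace(b^2)   [inverse elimination on a] = x^2*y^2 - x*y*z - x^2 - y^2 + 2
trace(b a b a) = trace(a b)*trace(a b) - trace(1)   [split at a repeated a] = z^2 - 2
trace(a^-1 b a b) = trace(b a b)*trace(a) - trace(b a b a)   [inverse elimination on a] = x*y*z - x^2 - z^2 + 2
trace(b a^-2 b a) = trace(a^-1 b a b)*trace(a) - trace(a^-1 b a b a)   [inverse elimination on a] = x^2*y*z - x^3 - x*z^2 - y*z + 3*x
trace(a^-1 b a^-1 b a^-1) = trace(b a^-2 b)*trace(a) - trace(b a^-2 b a)   [inverse elimination on a] = x^3*y^2 - 2*x^2*y*z - x*y^2 + x*z^2 + y*z - x
trace(a^-1 b a^-1 b) = trace(b a^-1 b)*trace(a) - trace(b a^-1 b a)   [inverse elimination on a] = x^2*y^2 - 2*x*y*z + z^2 - 2
trace(a^-1 b a^-3 b) = trace(a^-1 b a^-1 b a^-1)*trace(a) - trace(a^-1 b a^-1 b)   [inverse elimination on a] = x^4*y^2 - 2*x^3*y*z - 2*x^2*y^2 + x^2*z^2 + 3*x*y*z - x^2 - z^2 + 2
trace(a^-1 b^-1 a^-1 b a^-2) = trace(a^-1 b a^-3)*trace(b) - trace(a^-1 b a^-3 b)   [inverse elimination on b] = x^3*y*z - x^2*y^2 - x^2*z^2 - x*y*z + x^2 + y^2 + z^2 - 2
trace(b^-1 a^-1 b a) = trace(a^-1 b a)*trace(b) - trace(a^-1 b a b)   [inverse elimination on b] = -x*y*z + x^2 + y^2 + z^2 - 2
trace(a^-1 b^-1 a^-1 b) = trace(b^-1 a^-1 b)*trace(a) - trace(b^-1 a^-1 b a)   [inverse elimination on a] = x*y*z - y^2 - z^2 + 2
trace(a^-1 b^-1 a^-1 b a^-1) = trace(a^-1 b^-1 a^-1 b)*trace(a) - trace(a^-1 b^-1 a^-1 b a)   [inverse elimination on a] = x^2*y*z - x*y^2 - x*z^2 + x
trace(a^-4 b^-1 a^-1 b) = trace(a^-1 b^-1 a^-1 b a^-2)*trace(a) - trace(a^-1 b^-1 a^-1 b a^-1)   [inverse elimination on a] = x^4*y*z - x^3*y^2 - x^3*z^2 - 2*x^2*y*z + x^3 + 2*x*y^2 + 2*x*z^2 - 3*x
trace(a^-4 b^-1 a^-1 b^-1) = trace(a^-4 b^-1 a^-1)*trace(b) - trace(a^-4 b^-1 a^-1 b)   [inverse elimination on b] = x^3*z^2 - x^2*y*z - x^3 - 2*x*z^2 + y*z + 3*x
trace(b^-1 a^-1 b^-1 a^-2) = trace(b^-1 a^-1 b^-1 a^-1)*trace(a) - trace(b^-1 a^-1 b^-1)   [inverse elimination on a] = x*z^2 - y*z - x
trace(a^-3 b^-1 a^-1 b^-1) = trace(b^-1 a^-1 b^-1 a^-2)*trace(a) - trace(b^-1 a^-1 b^-1 a^-1)   [inverse elimination on a] = x^2*z^2 - x*y*z - x^2 - z^2 + 2
trace(b^-1 a^-1 b^-1 a^-5) = trace(a^-4 b^-1 a^-1 b^-1)*trace(a) - trace(a^-4 b^-1 a^-1 b^-1 a)   [inverse elimination on a] = x^4*z^2 - x^3*y*z - x^4 - 3*x^2*z^2 + 2*x*y*z + 4*x^2 + z^2 - 2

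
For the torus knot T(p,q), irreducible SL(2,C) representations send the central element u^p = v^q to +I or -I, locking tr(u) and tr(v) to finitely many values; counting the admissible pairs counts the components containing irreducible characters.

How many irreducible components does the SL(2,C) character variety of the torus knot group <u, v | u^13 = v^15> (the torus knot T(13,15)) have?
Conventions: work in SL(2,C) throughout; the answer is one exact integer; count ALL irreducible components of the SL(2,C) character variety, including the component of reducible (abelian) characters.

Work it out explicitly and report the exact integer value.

In the torus knot group T(13,15), u^13 = v^15 is central, so an irreducible representation sends it to +I or -I (Schur).
This locks tr(u) to 2*cos(pi*alpha/13), alpha in 1..12, and tr(v) to 2*cos(pi*beta/15), beta in 1..14, on each component of irreducible characters.
The two central values (-1)^alpha I and (-1)^beta I must be the same matrix, so alpha and beta share a parity.
Enumerate parity-matched pairs: 6*7 odd-odd plus 6*7 even-even gives 84.
Total: 84 irreducible-character components + 1 reducible (abelian) component = 85.

85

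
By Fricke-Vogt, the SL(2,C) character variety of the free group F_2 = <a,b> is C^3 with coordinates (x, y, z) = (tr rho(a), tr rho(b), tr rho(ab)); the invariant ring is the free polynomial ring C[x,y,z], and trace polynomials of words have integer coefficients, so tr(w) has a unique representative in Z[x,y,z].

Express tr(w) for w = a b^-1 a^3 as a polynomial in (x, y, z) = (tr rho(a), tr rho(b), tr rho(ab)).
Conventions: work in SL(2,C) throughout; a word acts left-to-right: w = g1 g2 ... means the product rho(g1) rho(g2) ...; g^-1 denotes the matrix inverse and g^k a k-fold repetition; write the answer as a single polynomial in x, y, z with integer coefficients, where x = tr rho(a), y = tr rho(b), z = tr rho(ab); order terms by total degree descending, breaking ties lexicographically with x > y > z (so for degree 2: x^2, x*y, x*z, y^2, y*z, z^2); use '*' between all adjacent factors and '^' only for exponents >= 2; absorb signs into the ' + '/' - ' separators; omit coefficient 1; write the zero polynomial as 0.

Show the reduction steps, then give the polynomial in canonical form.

x^4*y - x^3*z - 3*x^2*y + 2*x*z + y

so tr(a^2) = tr(a) tr(a) - tr(1) = x^2 - 2
so tr(a^3) = tr(a) tr(a^2) - tr(a) = x^3 - 3*x
tr(a^4) = tr(a) tr(a^3) - tr(a^2) = x^4 - 4*x^2 + 2
so tr(b a^2) = tr(a) tr(b a) - tr(b) = x*z - y
reduce: tr(b a^3) = tr(a) tr(b a^2) - tr(b a) = x^2*z - x*y - z
tr(a^4 b) = tr(a) tr(b a^3) - tr(b a^2) = x^3*z - x^2*y - 2*x*z + y
tr(a b^-1 a^3) = tr(a^4) tr(b) - tr(a^4 b) = x^4*y - x^3*z - 3*x^2*y + 2*x*z + y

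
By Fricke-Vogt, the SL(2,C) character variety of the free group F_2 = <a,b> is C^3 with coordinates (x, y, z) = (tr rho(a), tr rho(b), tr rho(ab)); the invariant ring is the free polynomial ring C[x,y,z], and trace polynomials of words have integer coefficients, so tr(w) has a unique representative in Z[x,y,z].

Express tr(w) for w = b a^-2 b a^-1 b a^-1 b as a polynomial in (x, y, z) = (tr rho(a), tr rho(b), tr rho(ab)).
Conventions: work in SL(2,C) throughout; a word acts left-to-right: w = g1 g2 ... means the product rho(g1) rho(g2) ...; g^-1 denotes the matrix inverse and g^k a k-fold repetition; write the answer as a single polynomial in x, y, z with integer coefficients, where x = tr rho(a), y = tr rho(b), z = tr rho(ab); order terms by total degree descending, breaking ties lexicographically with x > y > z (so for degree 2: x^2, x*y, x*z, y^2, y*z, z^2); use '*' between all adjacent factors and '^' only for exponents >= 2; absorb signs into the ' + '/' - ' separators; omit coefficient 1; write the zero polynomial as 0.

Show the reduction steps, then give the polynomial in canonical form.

and tr(b^2) = tr(b) * tr(b) - tr(1) = y^2 - 2
next, tr(b^3) = tr(b) * tr(b^2) - tr(b) = y^3 - 3*y
tr(b^4) = tr(b) * tr(b^3) - tr(b^2) = y^4 - 4*y^2 + 2
and tr(a b^2) = tr(b) * tr(a b) - tr(a) = y*z - x
tr(b a b^2) = tr(b) * tr(a b^2) - tr(a b) = y^2*z - x*y - z
tr(b^4 a) = tr(b) * tr(b a b^2) - tr(b a b) = y^3*z - x*y^2 - 2*y*z + x
and tr(b a^-1 b^3) = tr(b^4) * tr(a) - tr(b^4 a) = x*y^4 - y^3*z - 3*x*y^2 + 2*y*z + x
tr(a b a b) = tr(a b) * tr(a b) - tr(1) = z^2 - 2
tr(a b a) = tr(a) * tr(b a) - tr(b) = x*z - y
next, tr(a b a b^2) = tr(b) * tr(a b a b) - tr(a b a) = y*z^2 - x*z - y
and tr(b^3 a b a) = tr(b) * tr(a b a b^2) - tr(a b a b) = y^2*z^2 - x*y*z - y^2 - z^2 + 2
tr(b a^-1 b^3 a) = tr(b^3 a b) * tr(a) - tr(b^3 a b a) = x*y^3*z - x^2*y^2 - y^2*z^2 - x*y*z + x^2 + y^2 + z^2 - 2
next, tr(b a^-1 b a^-1 b^2) = tr(b a^-1 b^3) * tr(a) - tr(b a^-1 b^3 a) = x^2*y^4 - 2*x*y^3*z - 2*x^2*y^2 + y^2*z^2 + 3*x*y*z - y^2 - z^2 + 2
next, tr(a^2) = tr(a) * tr(a) - tr(1) = x^2 - 2
tr(a b^2 a) = tr(b) * tr(a^2 b) - tr(a^2) = x*y*z - x^2 - y^2 + 2
and tr(b a b^2 a b) = tr(b) * tr(a b^2 a b) - tr(a b^2 a) = y^2*z^2 - 2*x*y*z + x^2 - 2
next, tr(a b a b a b) = tr(b a b a) * tr(b a) - tr(a b) = z^3 - 3*z
next, tr(a b a b a) = tr(a) * tr(b a b a) - tr(b a b) = x*z^2 - y*z - x
tr(b a b^2 a b a) = tr(b) * tr(a b a b a b) - tr(a b a b a) = y*z^3 - x*z^2 - 2*y*z + x
tr(b^2 a b a^-1 b a) = tr(b a b^2 a b) * tr(a) - tr(b a b^2 a b a) = x*y^2*z^2 - 2*x^2*y*z - y*z^3 + x^3 + x*z^2 + 2*y*z - 3*x
tr(b a^-1 b a^-1 b^2 a) = tr(b^2 a b a^-1 b) * tr(a) - tr(b^2 a b a^-1 b a) = x^2*y^3*z - x^3*y^2 - 2*x*y^2*z^2 + x^2*y*z + y*z^3 + x*y^2 - 2*y*z + x
tr(b a^-1 b a^-1 b^2 a^-1) = tr(b a^-1 b a^-1 b^2) * tr(a) - tr(b a^-1 b a^-1 b^2 a) = x^3*y^4 - 3*x^2*y^3*z - x^3*y^2 + 3*x*y^2*z^2 + 2*x^2*y*z - y*z^3 - 2*x*y^2 - x*z^2 + 2*y*z + x
next, tr(b a^-2 b a^-1 b a^-1 b) = tr(b a^-1 b a^-1 b^2 a^-1) * tr(a) - tr(b a^-1 b a^-1 b^2) = x^4*y^4 - 3*x^3*y^3*z - x^4*y^2 - x^2*y^4 + 3*x^2*y^2*z^2 + 2*x^3*y*z + 2*x*y^3*z - x*y*z^3 - x^2*z^2 - y^2*z^2 - x*y*z + x^2 + y^2 + z^2 - 2

x^4*y^4 - 3*x^3*y^3*z - x^4*y^2 - x^2*y^4 + 3*x^2*y^2*z^2 + 2*x^3*y*z + 2*x*y^3*z - x*y*z^3 - x^2*z^2 - y^2*z^2 - x*y*z + x^2 + y^2 + z^2 - 2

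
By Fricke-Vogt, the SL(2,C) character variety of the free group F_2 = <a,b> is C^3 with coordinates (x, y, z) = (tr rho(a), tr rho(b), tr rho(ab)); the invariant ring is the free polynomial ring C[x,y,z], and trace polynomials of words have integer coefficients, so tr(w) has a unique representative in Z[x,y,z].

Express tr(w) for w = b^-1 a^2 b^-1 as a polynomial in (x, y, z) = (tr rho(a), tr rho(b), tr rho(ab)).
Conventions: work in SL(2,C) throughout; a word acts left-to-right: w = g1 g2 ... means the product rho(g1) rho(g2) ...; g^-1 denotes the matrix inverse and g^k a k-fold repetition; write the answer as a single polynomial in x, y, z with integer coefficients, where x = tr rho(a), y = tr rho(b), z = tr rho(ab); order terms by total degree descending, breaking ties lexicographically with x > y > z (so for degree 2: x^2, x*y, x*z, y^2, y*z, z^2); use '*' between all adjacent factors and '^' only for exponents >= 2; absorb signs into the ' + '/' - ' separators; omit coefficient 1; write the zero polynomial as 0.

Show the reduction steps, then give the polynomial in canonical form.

tr(a^2) = tr(a) * tr(a) - tr(1)  (reduce the a square) = x^2 - 2
tr(a^2 b) = tr(a) * tr(b a) - tr(b)  (reduce the a square) = x*z - y
tr(a^2 b^-1) = tr(a^2) * tr(b) - tr(a^2 b)  (eliminate b^-1) = x^2*y - x*z - y
tr(b^-1 a^2 b^-1) = tr(a^2 b^-1) * tr(b) - tr(a^2)  (eliminate b^-1) = x^2*y^2 - x*y*z - x^2 - y^2 + 2

x^2*y^2 - x*y*z - x^2 - y^2 + 2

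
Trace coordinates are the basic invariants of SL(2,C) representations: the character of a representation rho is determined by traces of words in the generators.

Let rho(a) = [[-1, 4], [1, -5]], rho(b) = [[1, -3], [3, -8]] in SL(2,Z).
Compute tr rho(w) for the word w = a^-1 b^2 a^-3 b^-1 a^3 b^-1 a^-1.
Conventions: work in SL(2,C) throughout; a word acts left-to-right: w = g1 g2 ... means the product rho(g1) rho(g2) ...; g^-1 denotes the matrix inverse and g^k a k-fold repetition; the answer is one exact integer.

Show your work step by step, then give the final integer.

rho(a^-1) = [[-5, -4], [-1, -1]]
... * rho(b) = [[1, -3], [3, -8]]  ->  [[-17, 47], [-4, 11]]
... * rho(b) = [[1, -3], [3, -8]]  ->  [[124, -325], [29, -76]]
... * rho(a^-1) = [[-5, -4], [-1, -1]]  ->  [[-295, -171], [-69, -40]]
... * rho(a^-1) = [[-5, -4], [-1, -1]]  ->  [[1646, 1351], [385, 316]]
... * rho(a^-1) = [[-5, -4], [-1, -1]]  ->  [[-9581, -7935], [-2241, -1856]]
... * rho(b^-1) = [[-8, 3], [-3, 1]]  ->  [[100453, -36678], [23496, -8579]]
... * rho(a) = [[-1, 4], [1, -5]]  ->  [[-137131, 585202], [-32075, 136879]]
... * rho(a) = [[-1, 4], [1, -5]]  ->  [[722333, -3474534], [168954, -812695]]
... * rho(a) = [[-1, 4], [1, -5]]  ->  [[-4196867, 20262002], [-981649, 4739291]]
... * rho(b^-1) = [[-8, 3], [-3, 1]]  ->  [[-27211070, 7671401], [-6364681, 1794344]]
... * rho(a^-1) = [[-5, -4], [-1, -1]]  ->  [[128383949, 101172879], [30029061, 23664380]]
tr = 128383949 + 23664380 = 152048329

152048329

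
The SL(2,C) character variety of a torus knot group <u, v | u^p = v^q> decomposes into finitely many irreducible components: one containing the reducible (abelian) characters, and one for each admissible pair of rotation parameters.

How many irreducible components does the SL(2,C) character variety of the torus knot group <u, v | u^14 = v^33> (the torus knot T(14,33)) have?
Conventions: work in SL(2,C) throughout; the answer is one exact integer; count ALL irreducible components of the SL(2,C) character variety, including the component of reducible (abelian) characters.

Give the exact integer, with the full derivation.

In the torus knot group T(14,33), u^14 = v^33 is central, so an irreducible representation sends it to +I or -I (Schur).
On an irreducible component, tr(u) is locked at 2*cos(pi*alpha/14) for some alpha in 1..13, and tr(v) at 2*cos(pi*beta/33) for some beta in 1..32.
u^14 = (-1)^alpha I and v^33 = (-1)^beta I must agree, so alpha and beta have equal parity.
count pairs: odd alpha (7 choices) x odd beta (16), plus even alpha (6) x even beta (16): 7*16 + 6*16 = 208.
components with irreducible characters: 208; plus the single component of reducible (abelian) characters: total 209.

209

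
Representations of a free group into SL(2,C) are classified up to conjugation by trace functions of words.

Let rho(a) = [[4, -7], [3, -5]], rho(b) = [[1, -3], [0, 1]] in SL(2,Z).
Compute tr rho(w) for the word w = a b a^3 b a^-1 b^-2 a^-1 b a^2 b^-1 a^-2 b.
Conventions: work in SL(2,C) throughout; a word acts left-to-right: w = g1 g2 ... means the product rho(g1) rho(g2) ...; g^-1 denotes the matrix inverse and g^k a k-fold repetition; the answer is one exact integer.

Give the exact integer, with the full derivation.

rho(a) = [[4, -7], [3, -5]]
... * rho(b) = [[1, -3], [0, 1]]  ->  [[4, -19], [3, -14]]
... * rho(a) = [[4, -7], [3, -5]]  ->  [[-41, 67], [-30, 49]]
... * rho(a) = [[4, -7], [3, -5]]  ->  [[37, -48], [27, -35]]
... * rho(a) = [[4, -7], [3, -5]]  ->  [[4, -19], [3, -14]]
... * rho(b) = [[1, -3], [0, 1]]  ->  [[4, -31], [3, -23]]
... * rho(a^-1) = [[-5, 7], [-3, 4]]  ->  [[73, -96], [54, -71]]
... * rho(b^-1) = [[1, 3], [0, 1]]  ->  [[73, 123], [54, 91]]
... * rho(b^-1) = [[1, 3], [0, 1]]  ->  [[73, 342], [54, 253]]
... * rho(a^-1) = [[-5, 7], [-3, 4]]  ->  [[-1391, 1879], [-1029, 1390]]
... * rho(b) = [[1, -3], [0, 1]]  ->  [[-1391, 6052], [-1029, 4477]]
... * rho(a) = [[4, -7], [3, -5]]  ->  [[12592, -20523], [9315, -15182]]
... * rho(a) = [[4, -7], [3, -5]]  ->  [[-11201, 14471], [-8286, 10705]]
... * rho(b^-1) = [[1, 3], [0, 1]]  ->  [[-11201, -19132], [-8286, -14153]]
... * rho(a^-1) = [[-5, 7], [-3, 4]]  ->  [[113401, -154935], [83889, -114614]]
... * rho(a^-1) = [[-5, 7], [-3, 4]]  ->  [[-102200, 174067], [-75603, 128767]]
... * rho(b) = [[1, -3], [0, 1]]  ->  [[-102200, 480667], [-75603, 355576]]
tr = -102200 + 355576 = 253376

253376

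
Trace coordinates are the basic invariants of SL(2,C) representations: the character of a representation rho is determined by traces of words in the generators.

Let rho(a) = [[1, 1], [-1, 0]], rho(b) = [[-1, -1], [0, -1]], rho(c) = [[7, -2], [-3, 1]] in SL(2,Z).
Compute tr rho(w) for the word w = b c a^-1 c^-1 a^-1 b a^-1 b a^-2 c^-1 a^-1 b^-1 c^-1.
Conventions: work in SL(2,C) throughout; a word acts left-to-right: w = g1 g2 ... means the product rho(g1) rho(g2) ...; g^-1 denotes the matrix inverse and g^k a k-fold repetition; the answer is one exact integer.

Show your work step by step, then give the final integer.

183

rho(b) = [[-1, -1], [0, -1]]
... * rho(c) = [[7, -2], [-3, 1]]  ->  [[-4, 1], [3, -1]]
... * rho(a^-1) = [[0, -1], [1, 1]]  ->  [[1, 5], [-1, -4]]
... * rho(c^-1) = [[1, 2], [3, 7]]  ->  [[16, 37], [-13, -30]]
... * rho(a^-1) = [[0, -1], [1, 1]]  ->  [[37, 21], [-30, -17]]
... * rho(b) = [[-1, -1], [0, -1]]  ->  [[-37, -58], [30, 47]]
... * rho(a^-1) = [[0, -1], [1, 1]]  ->  [[-58, -21], [47, 17]]
... * rho(b) = [[-1, -1], [0, -1]]  ->  [[58, 79], [-47, -64]]
... * rho(a^-1) = [[0, -1], [1, 1]]  ->  [[79, 21], [-64, -17]]
... * rho(a^-1) = [[0, -1], [1, 1]]  ->  [[21, -58], [-17, 47]]
... * rho(c^-1) = [[1, 2], [3, 7]]  ->  [[-153, -364], [124, 295]]
... * rho(a^-1) = [[0, -1], [1, 1]]  ->  [[-364, -211], [295, 171]]
... * rho(b^-1) = [[-1, 1], [0, -1]]  ->  [[364, -153], [-295, 124]]
... * rho(c^-1) = [[1, 2], [3, 7]]  ->  [[-95, -343], [77, 278]]
tr = -95 + 278 = 183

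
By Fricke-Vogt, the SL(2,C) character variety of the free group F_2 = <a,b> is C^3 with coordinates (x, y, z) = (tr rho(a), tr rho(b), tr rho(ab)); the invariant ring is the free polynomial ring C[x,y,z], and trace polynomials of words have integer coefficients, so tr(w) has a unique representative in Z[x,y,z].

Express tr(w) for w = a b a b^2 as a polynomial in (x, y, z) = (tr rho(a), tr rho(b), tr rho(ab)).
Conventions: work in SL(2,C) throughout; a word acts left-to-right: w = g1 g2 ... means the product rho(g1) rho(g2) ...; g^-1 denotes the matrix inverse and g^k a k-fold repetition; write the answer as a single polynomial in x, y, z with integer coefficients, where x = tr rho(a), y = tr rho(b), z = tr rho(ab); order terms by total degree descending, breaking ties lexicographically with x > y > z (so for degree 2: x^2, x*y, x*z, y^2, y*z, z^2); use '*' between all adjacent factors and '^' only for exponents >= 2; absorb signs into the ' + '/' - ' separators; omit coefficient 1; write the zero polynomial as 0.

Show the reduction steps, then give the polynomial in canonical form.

y*z^2 - x*z - y

apply: tr(a b a b) = tr(a b) tr(a b) - tr(1)   [split at a repeated a] = z^2 - 2
tr(a b a) = tr(a) tr(b a) - tr(b)   [square of a] = x*z - y
apply: tr(a b a b^2) = tr(b) tr(a b a b) - tr(a b a)   [square of b] = y*z^2 - x*z - y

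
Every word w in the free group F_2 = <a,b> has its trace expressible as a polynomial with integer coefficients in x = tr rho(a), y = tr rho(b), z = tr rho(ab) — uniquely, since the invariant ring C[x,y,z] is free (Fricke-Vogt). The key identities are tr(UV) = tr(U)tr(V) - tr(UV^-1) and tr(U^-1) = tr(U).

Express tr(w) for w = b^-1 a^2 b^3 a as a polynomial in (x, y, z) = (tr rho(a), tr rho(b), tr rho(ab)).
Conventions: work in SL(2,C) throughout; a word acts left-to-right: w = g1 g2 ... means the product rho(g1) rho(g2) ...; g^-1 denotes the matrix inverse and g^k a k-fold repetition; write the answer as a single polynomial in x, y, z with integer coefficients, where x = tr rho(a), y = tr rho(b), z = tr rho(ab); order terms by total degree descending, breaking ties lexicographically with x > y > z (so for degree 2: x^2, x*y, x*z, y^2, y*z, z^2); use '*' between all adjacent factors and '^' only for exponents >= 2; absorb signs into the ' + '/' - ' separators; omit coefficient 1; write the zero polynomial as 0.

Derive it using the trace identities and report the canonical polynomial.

x^2*y^3*z - x^3*y^2 - x*y^4 - x*y^2*z^2 + 4*x*y^2 + x*z^2 - y*z - x

trace(a^2 b) = trace(a)*trace(b a) - trace(b)   [square of a] = x*z - y
use: trace(a^2) = trace(a)*trace(a) - trace(1)   [square of a] = x^2 - 2
use: trace(a b^2 a) = trace(b)*trace(a^2 b) - trace(a^2)   [square of b] = x*y*z - x^2 - y^2 + 2
trace(a b^2) = trace(b)*trace(a b) - trace(a)   [square of b] = y*z - x
trace(a^3 b^2) = trace(a)*trace(a b^2 a) - trace(a b^2)   [square of a] = x^2*y*z - x^3 - x*y^2 - y*z + 3*x
apply: trace(a^3 b) = trace(a)*trace(b a^2) - trace(b a)   [square of a] = x^2*z - x*y - z
apply: trace(a^2 b^3 a) = trace(b)*trace(a^3 b^2) - trace(a^3 b)   [square of b] = x^2*y^2*z - x^3*y - x*y^3 - x^2*z - y^2*z + 4*x*y + z
trace(a b a b) = trace(a b)*trace(a b) - trace(1)   [split at a repeated a] = z^2 - 2
apply: trace(b^2 a b a) = trace(b)*trace(a b a b) - trace(a b a)   [square of b] = y*z^2 - x*z - y
use: trace(b^2 a b) = trace(b)*trace(b a b) - trace(b a)   [square of b] = y^2*z - x*y - z
trace(a b a^2 b^2) = trace(a)*trace(b^2 a b a) - trace(b^2 a b)   [square of a] = x*y*z^2 - x^2*z - y^2*z + z
trace(a b a^2 b) = trace(a)*trace(b a b a) - trace(b a b)   [square of a] = x*z^2 - y*z - x
apply: trace(a^2 b^3 a b) = trace(b)*trace(a b a^2 b^2) - trace(a b a^2 b)   [square of b] = x*y^2*z^2 - x^2*y*z - y^3*z - x*z^2 + 2*y*z + x
trace(b^-1 a^2 b^3 a) = trace(a^2 b^3 a)*trace(b) - trace(a^2 b^3 a b)   [inverse elimination on b] = x^2*y^3*z - x^3*y^2 - x*y^4 - x*y^2*z^2 + 4*x*y^2 + x*z^2 - y*z - x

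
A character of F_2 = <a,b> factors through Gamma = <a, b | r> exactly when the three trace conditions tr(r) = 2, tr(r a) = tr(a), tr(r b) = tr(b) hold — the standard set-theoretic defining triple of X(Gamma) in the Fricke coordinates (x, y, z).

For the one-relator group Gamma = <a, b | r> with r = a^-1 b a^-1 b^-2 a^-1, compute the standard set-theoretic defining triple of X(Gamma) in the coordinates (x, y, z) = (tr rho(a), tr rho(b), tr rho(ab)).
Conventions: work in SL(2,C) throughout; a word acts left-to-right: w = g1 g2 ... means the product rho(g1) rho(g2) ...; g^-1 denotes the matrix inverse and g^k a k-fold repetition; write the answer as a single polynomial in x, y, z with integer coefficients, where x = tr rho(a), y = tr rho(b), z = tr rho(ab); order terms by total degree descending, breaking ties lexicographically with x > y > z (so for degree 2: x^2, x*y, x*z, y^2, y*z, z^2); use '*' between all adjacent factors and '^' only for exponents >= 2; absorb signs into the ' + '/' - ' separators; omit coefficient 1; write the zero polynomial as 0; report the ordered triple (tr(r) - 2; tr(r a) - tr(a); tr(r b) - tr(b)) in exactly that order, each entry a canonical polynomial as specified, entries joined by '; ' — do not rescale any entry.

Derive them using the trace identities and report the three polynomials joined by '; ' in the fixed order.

x^2*y^2*z - x^3*y - x*y^3 - x*y*z^2 + x^2*z + 3*x*y - z - 2; x*y^2*z - x^2*y - y^3 - y*z^2 + x*z - x + 3*y; x^2*y^3*z - x^3*y^2 - x*y^4 - 2*x*y^2*z^2 + 2*x^2*y*z + y^3*z + y*z^3 + 3*x*y^2 - x*z^2 - 4*y*z + x - y

and tr(a^-1) = tr(a) = x
and tr(a^-1 b) = tr(b) * tr(a) - tr(b a)  (eliminate a^-1) = x*y - z
and tr(a^-1 b^-1) = tr(a^-1) * tr(b) - tr(a^-1 b)  (eliminate b^-1) = z
and tr(a b a) = tr(a) * tr(b a) - tr(b)  (reduce the a square) = x*z - y
and tr(a b a b) = tr(b a) * tr(b a) - tr(1)  (split on b) = z^2 - 2
next, tr(a b a b^-1) = tr(a b a) * tr(b) - tr(a b a b)  (eliminate b^-1) = x*y*z - y^2 - z^2 + 2
and tr(b^-2 a b a) = tr(a b a b^-1) * tr(b) - tr(a b a)  (eliminate b^-1) = x*y^2*z - y^3 - y*z^2 - x*z + 3*y
and tr(b a^-1 b^-2 a) = tr(b^-2 a b) * tr(a) - tr(b^-2 a b a)  (eliminate a^-1) = -x*y^2*z + x^2*y + y^3 + y*z^2 - 3*y
tr(b a^-1 b^-2 a^-1) = tr(b a^-1 b^-2) * tr(a) - tr(b a^-1 b^-2 a)  (eliminate a^-1) = x*y^2*z - x^2*y - y^3 - y*z^2 + x*z + 3*y
tr(a^-1 b a^-1 b^-2 a^-1) = tr(b a^-1 b^-2 a^-1) * tr(a) - tr(b a^-1 b^-2)  (eliminate a^-1) = x^2*y^2*z - x^3*y - x*y^3 - x*y*z^2 + x^2*z + 3*x*y - z
tr(b^2) = tr(b) * tr(b) - tr(1) = y^2 - 2
tr(b^2 a) = tr(b) * tr(a b) - tr(a) = y*z - x
tr(b a^-1 b) = tr(b^2) * tr(a) - tr(b^2 a) = x*y^2 - y*z - x
tr(b^2 a b) = tr(b) * tr(b a b) - tr(b a) = y^2*z - x*y - z
tr(b^2 a b a) = tr(b) * tr(a b a b) - tr(a b a) = y*z^2 - x*z - y
tr(b a b a^-1 b) = tr(b^2 a b) * tr(a) - tr(b^2 a b a) = x*y^2*z - x^2*y - y*z^2 + y
and tr(b a b a b a) = tr(a b) * tr(a b a b) - tr(a^-1 b^-1) = z^3 - 3*z
next, tr(b a b a^-1 b a) = tr(b a b a b) * tr(a) - tr(b a b a b a) = x*y*z^2 - x^2*z - z^3 - x*y + 3*z
tr(a^-1 b a^-1 b a b) = tr(b a b a^-1 b) * tr(a) - tr(b a b a^-1 b a) = x^2*y^2*z - x^3*y - 2*x*y*z^2 + x^2*z + z^3 + 2*x*y - 3*z
tr(b^-1 a^-1 b a^-1 b a) = tr(a^-1 b a^-1 b a) * tr(b) - tr(a^-1 b a^-1 b a b) = -x^2*y^2*z + x^3*y + x*y^3 + 2*x*y*z^2 - x^2*z - y^2*z - z^3 - 3*x*y + 3*z
next, tr(b^-2 a^-1 b a^-1 b a) = tr(b^-1 a^-1 b a^-1 b a) * tr(b) - tr(b^-1 a^-1 b a^-1 b a b) = -x^2*y^3*z + x^3*y^2 + x*y^4 + 2*x*y^2*z^2 - x^2*y*z - y^3*z - y*z^3 - 4*x*y^2 + 4*y*z + x
next, tr(a^-1 b a^-1 b^-2 a^-1 b) = tr(b^-2 a^-1 b a^-1 b) * tr(a) - tr(b^-2 a^-1 b a^-1 b a) = x^2*y^3*z - x^3*y^2 - x*y^4 - 2*x*y^2*z^2 + 2*x^2*y*z + y^3*z + y*z^3 + 3*x*y^2 - x*z^2 - 4*y*z + x
assemble the triple (tr(r) - 2; tr(r a) - x; tr(r b) - y)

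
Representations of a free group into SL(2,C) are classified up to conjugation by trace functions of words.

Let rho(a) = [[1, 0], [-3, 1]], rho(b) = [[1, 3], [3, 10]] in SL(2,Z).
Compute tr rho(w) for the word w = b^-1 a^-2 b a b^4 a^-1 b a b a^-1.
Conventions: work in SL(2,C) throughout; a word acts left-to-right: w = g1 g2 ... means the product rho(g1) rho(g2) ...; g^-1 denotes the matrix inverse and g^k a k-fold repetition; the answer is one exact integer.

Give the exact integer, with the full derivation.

-14284807

rho(b^-1) = [[10, -3], [-3, 1]]
... * rho(a^-1) = [[1, 0], [3, 1]]  ->  [[1, -3], [0, 1]]
... * rho(a^-1) = [[1, 0], [3, 1]]  ->  [[-8, -3], [3, 1]]
... * rho(b) = [[1, 3], [3, 10]]  ->  [[-17, -54], [6, 19]]
... * rho(a) = [[1, 0], [-3, 1]]  ->  [[145, -54], [-51, 19]]
... * rho(b) = [[1, 3], [3, 10]]  ->  [[-17, -105], [6, 37]]
... * rho(b) = [[1, 3], [3, 10]]  ->  [[-332, -1101], [117, 388]]
... * rho(b) = [[1, 3], [3, 10]]  ->  [[-3635, -12006], [1281, 4231]]
... * rho(b) = [[1, 3], [3, 10]]  ->  [[-39653, -130965], [13974, 46153]]
... * rho(a^-1) = [[1, 0], [3, 1]]  ->  [[-432548, -130965], [152433, 46153]]
... * rho(b) = [[1, 3], [3, 10]]  ->  [[-825443, -2607294], [290892, 918829]]
... * rho(a) = [[1, 0], [-3, 1]]  ->  [[6996439, -2607294], [-2465595, 918829]]
... * rho(b) = [[1, 3], [3, 10]]  ->  [[-825443, -5083623], [290892, 1791505]]
... * rho(a^-1) = [[1, 0], [3, 1]]  ->  [[-16076312, -5083623], [5665407, 1791505]]
tr = -16076312 + 1791505 = -14284807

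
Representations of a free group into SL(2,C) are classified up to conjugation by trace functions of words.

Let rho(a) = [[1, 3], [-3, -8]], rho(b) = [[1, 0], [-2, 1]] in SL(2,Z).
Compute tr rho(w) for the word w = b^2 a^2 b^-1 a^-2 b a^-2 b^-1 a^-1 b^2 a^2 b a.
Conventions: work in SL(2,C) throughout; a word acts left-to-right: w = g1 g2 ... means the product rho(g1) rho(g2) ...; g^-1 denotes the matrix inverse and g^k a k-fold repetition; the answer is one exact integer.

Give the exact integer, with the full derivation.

378606710

rho(b) = [[1, 0], [-2, 1]]
... * rho(b) = [[1, 0], [-2, 1]]  ->  [[1, 0], [-4, 1]]
... * rho(a) = [[1, 3], [-3, -8]]  ->  [[1, 3], [-7, -20]]
... * rho(a) = [[1, 3], [-3, -8]]  ->  [[-8, -21], [53, 139]]
... * rho(b^-1) = [[1, 0], [2, 1]]  ->  [[-50, -21], [331, 139]]
... * rho(a^-1) = [[-8, -3], [3, 1]]  ->  [[337, 129], [-2231, -854]]
... * rho(a^-1) = [[-8, -3], [3, 1]]  ->  [[-2309, -882], [15286, 5839]]
... * rho(b) = [[1, 0], [-2, 1]]  ->  [[-545, -882], [3608, 5839]]
... * rho(a^-1) = [[-8, -3], [3, 1]]  ->  [[1714, 753], [-11347, -4985]]
... * rho(a^-1) = [[-8, -3], [3, 1]]  ->  [[-11453, -4389], [75821, 29056]]
... * rho(b^-1) = [[1, 0], [2, 1]]  ->  [[-20231, -4389], [133933, 29056]]
... * rho(a^-1) = [[-8, -3], [3, 1]]  ->  [[148681, 56304], [-984296, -372743]]
... * rho(b) = [[1, 0], [-2, 1]]  ->  [[36073, 56304], [-238810, -372743]]
... * rho(b) = [[1, 0], [-2, 1]]  ->  [[-76535, 56304], [506676, -372743]]
... * rho(a) = [[1, 3], [-3, -8]]  ->  [[-245447, -680037], [1624905, 4501972]]
... * rho(a) = [[1, 3], [-3, -8]]  ->  [[1794664, 4703955], [-11881011, -31141061]]
... * rho(b) = [[1, 0], [-2, 1]]  ->  [[-7613246, 4703955], [50401111, -31141061]]
... * rho(a) = [[1, 3], [-3, -8]]  ->  [[-21725111, -60471378], [143824294, 400331821]]
tr = -21725111 + 400331821 = 378606710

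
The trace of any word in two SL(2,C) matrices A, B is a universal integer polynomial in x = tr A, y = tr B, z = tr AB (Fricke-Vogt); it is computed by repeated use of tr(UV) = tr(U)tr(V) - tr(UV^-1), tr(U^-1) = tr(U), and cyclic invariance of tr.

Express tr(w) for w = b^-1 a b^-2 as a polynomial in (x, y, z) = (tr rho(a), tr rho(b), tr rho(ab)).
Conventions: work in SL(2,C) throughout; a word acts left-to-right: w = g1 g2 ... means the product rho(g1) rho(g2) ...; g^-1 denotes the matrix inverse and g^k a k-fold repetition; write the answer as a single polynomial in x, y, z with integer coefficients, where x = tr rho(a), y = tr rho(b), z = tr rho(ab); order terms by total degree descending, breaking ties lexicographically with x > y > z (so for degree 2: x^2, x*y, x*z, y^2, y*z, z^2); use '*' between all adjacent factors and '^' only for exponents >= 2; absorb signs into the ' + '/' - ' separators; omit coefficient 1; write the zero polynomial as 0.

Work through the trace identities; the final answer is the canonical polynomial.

x*y^3 - y^2*z - 2*x*y + z

apply: tr(a b^-1) = tr(a) tr(b) - tr(a b)  (eliminate b^-1) = x*y - z
tr(b^-2 a) = tr(a b^-1) tr(b) - tr(a)  (eliminate b^-1) = x*y^2 - y*z - x
apply: tr(b^-1 a b^-2) = tr(b^-2 a) tr(b) - tr(b^-2 a b)  (eliminate b^-1) = x*y^3 - y^2*z - 2*x*y + z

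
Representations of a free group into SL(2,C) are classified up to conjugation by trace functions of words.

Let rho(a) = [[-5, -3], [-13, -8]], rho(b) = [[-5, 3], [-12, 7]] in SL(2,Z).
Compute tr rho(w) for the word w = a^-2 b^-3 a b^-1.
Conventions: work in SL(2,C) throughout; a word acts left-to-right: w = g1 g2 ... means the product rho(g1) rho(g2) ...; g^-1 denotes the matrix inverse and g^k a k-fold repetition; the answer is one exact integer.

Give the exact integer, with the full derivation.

rho(a^-1) = [[-8, 3], [13, -5]]
... * rho(a^-1) = [[-8, 3], [13, -5]]  ->  [[103, -39], [-169, 64]]
... * rho(b^-1) = [[7, -3], [12, -5]]  ->  [[253, -114], [-415, 187]]
... * rho(b^-1) = [[7, -3], [12, -5]]  ->  [[403, -189], [-661, 310]]
... * rho(b^-1) = [[7, -3], [12, -5]]  ->  [[553, -264], [-907, 433]]
... * rho(a) = [[-5, -3], [-13, -8]]  ->  [[667, 453], [-1094, -743]]
... * rho(b^-1) = [[7, -3], [12, -5]]  ->  [[10105, -4266], [-16574, 6997]]
tr = 10105 + 6997 = 17102

17102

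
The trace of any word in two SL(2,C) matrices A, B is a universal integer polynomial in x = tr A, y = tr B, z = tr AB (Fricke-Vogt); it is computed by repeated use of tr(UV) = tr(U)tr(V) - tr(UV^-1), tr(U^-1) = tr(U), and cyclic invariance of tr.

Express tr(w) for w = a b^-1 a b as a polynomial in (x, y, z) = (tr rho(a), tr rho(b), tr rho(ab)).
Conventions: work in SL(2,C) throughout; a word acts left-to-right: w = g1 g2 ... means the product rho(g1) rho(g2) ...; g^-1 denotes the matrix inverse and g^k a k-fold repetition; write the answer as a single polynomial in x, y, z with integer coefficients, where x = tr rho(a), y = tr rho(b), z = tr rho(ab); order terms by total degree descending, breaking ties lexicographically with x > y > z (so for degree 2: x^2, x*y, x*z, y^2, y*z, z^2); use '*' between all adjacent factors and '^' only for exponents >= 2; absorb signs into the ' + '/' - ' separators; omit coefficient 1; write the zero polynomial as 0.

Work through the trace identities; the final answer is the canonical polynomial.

trace(a b a) = trace(a) * trace(b a) - trace(b) = x*z - y
trace(a b a b) = trace(b a) * trace(b a) - trace(1)   [split at repeated b] = z^2 - 2
trace(a b^-1 a b) = trace(a b a) * trace(b) - trace(a b a b) = x*y*z - y^2 - z^2 + 2

x*y*z - y^2 - z^2 + 2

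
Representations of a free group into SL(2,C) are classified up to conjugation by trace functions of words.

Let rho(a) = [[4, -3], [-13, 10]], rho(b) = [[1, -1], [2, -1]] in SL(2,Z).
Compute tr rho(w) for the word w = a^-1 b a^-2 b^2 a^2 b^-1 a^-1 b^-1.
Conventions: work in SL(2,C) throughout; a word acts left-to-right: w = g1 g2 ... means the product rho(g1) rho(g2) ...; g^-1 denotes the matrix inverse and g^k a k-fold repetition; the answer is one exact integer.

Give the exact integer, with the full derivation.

-14

rho(a^-1) = [[10, 3], [13, 4]]
... * rho(b) = [[1, -1], [2, -1]]  ->  [[16, -13], [21, -17]]
... * rho(a^-1) = [[10, 3], [13, 4]]  ->  [[-9, -4], [-11, -5]]
... * rho(a^-1) = [[10, 3], [13, 4]]  ->  [[-142, -43], [-175, -53]]
... * rho(b) = [[1, -1], [2, -1]]  ->  [[-228, 185], [-281, 228]]
... * rho(b) = [[1, -1], [2, -1]]  ->  [[142, 43], [175, 53]]
... * rho(a) = [[4, -3], [-13, 10]]  ->  [[9, 4], [11, 5]]
... * rho(a) = [[4, -3], [-13, 10]]  ->  [[-16, 13], [-21, 17]]
... * rho(b^-1) = [[-1, 1], [-2, 1]]  ->  [[-10, -3], [-13, -4]]
... * rho(a^-1) = [[10, 3], [13, 4]]  ->  [[-139, -42], [-182, -55]]
... * rho(b^-1) = [[-1, 1], [-2, 1]]  ->  [[223, -181], [292, -237]]
tr = 223 + -237 = -14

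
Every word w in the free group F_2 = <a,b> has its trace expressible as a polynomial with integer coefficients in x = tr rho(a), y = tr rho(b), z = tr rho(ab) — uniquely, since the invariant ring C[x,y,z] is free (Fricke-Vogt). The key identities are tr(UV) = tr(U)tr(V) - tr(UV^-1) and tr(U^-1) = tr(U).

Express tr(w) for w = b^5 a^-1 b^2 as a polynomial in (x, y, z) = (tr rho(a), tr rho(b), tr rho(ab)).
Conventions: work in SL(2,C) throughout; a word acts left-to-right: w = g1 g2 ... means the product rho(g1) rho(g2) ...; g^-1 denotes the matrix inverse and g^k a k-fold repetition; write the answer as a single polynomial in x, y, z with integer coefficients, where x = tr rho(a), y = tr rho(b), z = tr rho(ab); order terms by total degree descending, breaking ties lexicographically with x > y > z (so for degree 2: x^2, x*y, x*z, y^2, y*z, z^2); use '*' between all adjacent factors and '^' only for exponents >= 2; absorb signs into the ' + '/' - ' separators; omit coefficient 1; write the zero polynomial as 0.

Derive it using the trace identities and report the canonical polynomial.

x*y^7 - y^6*z - 6*x*y^5 + 5*y^4*z + 10*x*y^3 - 6*y^2*z - 4*x*y + z

so trace(b^2) = trace(b)*trace(b) - trace(1)   [square of b] = y^2 - 2
trace(b^3) = trace(b)*trace(b^2) - trace(b)   [square of b] = y^3 - 3*y
so trace(b^4) = trace(b)*trace(b^3) - trace(b^2)   [square of b] = y^4 - 4*y^2 + 2
so trace(b^5) = trace(b)*trace(b^4) - trace(b^3)   [square of b] = y^5 - 5*y^3 + 5*y
trace(b^6) = trace(b)*trace(b^5) - trace(b^4)   [square of b] = y^6 - 6*y^4 + 9*y^2 - 2
trace(b^7) = trace(b)*trace(b^6) - trace(b^5)   [square of b] = y^7 - 7*y^5 + 14*y^3 - 7*y
reduce: trace(a b^2) = trace(b)*trace(a b) - trace(a)   [square of b] = y*z - x
trace(b^2 a b) = trace(b)*trace(a b^2) - trace(a b)   [square of b] = y^2*z - x*y - z
trace(b^2 a b^2) = trace(b)*trace(b^2 a b) - trace(b^2 a)   [square of b] = y^3*z - x*y^2 - 2*y*z + x
trace(b^2 a b^3) = trace(b)*trace(b^2 a b^2) - trace(b^2 a b)   [square of b] = y^4*z - x*y^3 - 3*y^2*z + 2*x*y + z
so trace(b^5 a b) = trace(b)*trace(b^2 a b^3) - trace(b^2 a b^2)   [square of b] = y^5*z - x*y^4 - 4*y^3*z + 3*x*y^2 + 3*y*z - x
trace(b^7 a) = trace(b)*trace(b^5 a b) - trace(b^5 a)   [square of b] = y^6*z - x*y^5 - 5*y^4*z + 4*x*y^3 + 6*y^2*z - 3*x*y - z
reduce: trace(b^5 a^-1 b^2) = trace(b^7)*trace(a) - trace(b^7 a)   [inverse elimination on a] = x*y^7 - y^6*z - 6*x*y^5 + 5*y^4*z + 10*x*y^3 - 6*y^2*z - 4*x*y + z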